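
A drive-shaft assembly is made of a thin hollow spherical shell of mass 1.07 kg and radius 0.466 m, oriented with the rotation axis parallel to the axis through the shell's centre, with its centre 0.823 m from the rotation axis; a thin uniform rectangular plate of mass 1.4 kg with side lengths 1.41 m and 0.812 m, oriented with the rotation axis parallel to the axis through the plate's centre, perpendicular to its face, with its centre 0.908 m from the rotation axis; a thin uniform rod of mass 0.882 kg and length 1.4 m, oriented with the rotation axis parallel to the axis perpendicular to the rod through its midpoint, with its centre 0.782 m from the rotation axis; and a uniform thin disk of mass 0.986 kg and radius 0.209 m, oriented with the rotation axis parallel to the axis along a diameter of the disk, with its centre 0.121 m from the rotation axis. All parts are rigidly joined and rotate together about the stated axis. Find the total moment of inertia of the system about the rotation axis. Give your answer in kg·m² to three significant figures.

Spherical shell: I_cm = (2/3)MR² = (2/3)(1.07)(0.466)² = 0.1549 kg·m²; centre at d = 0.823 m, so the parallel axis theorem gives I = 0.1549 + (1.07)(0.823)² = 0.87965 kg·m².
Rectangular plate: I_cm = (1/12)M(a²+b²) = (1/12)(1.4)[(1.41)² + (0.812)²] = 0.30887 kg·m²; centre at d = 0.908 m, so the parallel axis theorem gives I = 0.30887 + (1.4)(0.908)² = 1.4631 kg·m².
Thin rod: I_cm = (1/12)ML² = (1/12)(0.882)(1.4)² = 0.14406 kg·m²; centre at d = 0.782 m, so the parallel axis theorem gives I = 0.14406 + (0.882)(0.782)² = 0.68342 kg·m².
Thin disk: I_cm = (1/4)MR² = (1/4)(0.986)(0.209)² = 0.010767 kg·m²; centre at d = 0.121 m, so the parallel axis theorem gives I = 0.010767 + (0.986)(0.121)² = 0.025203 kg·m².
Total I = 0.87965 + 1.4631 + 0.68342 + 0.025203 = 3.0514 kg·m².

3.05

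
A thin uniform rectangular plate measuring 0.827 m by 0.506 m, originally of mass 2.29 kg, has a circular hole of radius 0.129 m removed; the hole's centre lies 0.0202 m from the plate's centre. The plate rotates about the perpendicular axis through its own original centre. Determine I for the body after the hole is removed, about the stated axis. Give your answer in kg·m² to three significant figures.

Unpierced body about its centre: I₀ = (1/12)M(a²+b²) = (1/12)(2.29)[(0.827)² + (0.506)²] = 0.17938 kg·m².
The removed disk has mass m = M·πr²/(ab) = (2.29)·π(0.129)²/(0.827·0.506) = 0.28609 kg (same uniform areal density).
Its moment of inertia about the rotation axis (parallel-axis theorem): I_hole = (1/2)mr² + md² = (1/2)(0.28609)(0.129)² + (0.28609)(0.0202)² = 0.0024972 kg·m².
Treating the hole as negative mass, I = I₀ − I_hole = 0.17938 − 0.0024972 = 0.17688 kg·m².

0.177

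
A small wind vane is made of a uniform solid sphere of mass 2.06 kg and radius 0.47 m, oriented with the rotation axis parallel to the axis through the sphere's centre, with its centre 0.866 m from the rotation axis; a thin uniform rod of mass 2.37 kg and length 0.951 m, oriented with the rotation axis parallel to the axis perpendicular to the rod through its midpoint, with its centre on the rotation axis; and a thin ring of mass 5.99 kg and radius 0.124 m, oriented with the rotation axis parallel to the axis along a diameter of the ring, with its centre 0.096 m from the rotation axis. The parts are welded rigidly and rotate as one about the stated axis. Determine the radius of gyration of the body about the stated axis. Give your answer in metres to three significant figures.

Solid sphere: I_cm = (2/5)MR² = (2/5)(2.06)(0.47)² = 0.18202 kg m^2; centre at d = 0.866 m, so I = I_cm + Md² gives I = 0.18202 + (2.06)(0.866)² = 1.7269 kg m^2.
Thin rod: I_cm = (1/12)ML² = (1/12)(2.37)(0.951)² = 0.17862 kg m^2; axis through the centre, so I = 0.17862 kg m^2.
Thin ring: I_cm = (1/2)MR² = (1/2)(5.99)(0.124)² = 0.046051 kg m^2; centre at d = 0.096 m, so I = I_cm + Md² gives I = 0.046051 + (5.99)(0.096)² = 0.10125 kg m^2.
Total I = 2.0068 kg m^2; total mass M = 10.42 kg.
k = √(I/M) = √(2.0068/10.42) = 0.43885 m.

0.439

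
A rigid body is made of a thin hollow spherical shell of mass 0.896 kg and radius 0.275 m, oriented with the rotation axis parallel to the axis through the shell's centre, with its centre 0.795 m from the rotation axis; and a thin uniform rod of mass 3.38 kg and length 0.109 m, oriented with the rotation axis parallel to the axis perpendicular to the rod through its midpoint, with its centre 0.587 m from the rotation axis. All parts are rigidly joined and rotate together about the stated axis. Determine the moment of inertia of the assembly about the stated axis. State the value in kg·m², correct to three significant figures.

Spherical shell: I_cm = (2/3)MR² = (2/3)(0.896)(0.275)² = 0.045173 kg·m²; centre at d = 0.795 m, so the parallel axis theorem gives I = 0.045173 + (0.896)(0.795)² = 0.61147 kg·m².
Thin rod: I_cm = (1/12)ML² = (1/12)(3.38)(0.109)² = 0.0033465 kg·m²; centre at d = 0.587 m, so the parallel axis theorem gives I = 0.0033465 + (3.38)(0.587)² = 1.168 kg·m².
Total I = 0.61147 + 1.168 = 1.7795 kg·m².

1.78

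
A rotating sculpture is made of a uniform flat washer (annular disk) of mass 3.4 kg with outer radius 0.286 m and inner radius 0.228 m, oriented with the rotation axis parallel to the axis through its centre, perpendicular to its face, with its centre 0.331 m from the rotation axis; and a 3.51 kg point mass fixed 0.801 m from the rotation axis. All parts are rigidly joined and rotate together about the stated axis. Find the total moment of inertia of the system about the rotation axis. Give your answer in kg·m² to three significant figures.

2.85

Annular disk: I_cm = (1/2)M(R²+r²) = (1/2)(3.4)[(0.286)² + (0.228)²] = 0.22743 kg·m²; centre at d = 0.331 m, so the parallel axis theorem gives I = 0.22743 + (3.4)(0.331)² = 0.59993 kg·m².
Point mass: I_cm = 0; centre at d = 0.801 m, so the parallel axis theorem gives I = 0 + (3.51)(0.801)² = 2.252 kg·m².
Total I = 0.59993 + 2.252 = 2.852 kg·m².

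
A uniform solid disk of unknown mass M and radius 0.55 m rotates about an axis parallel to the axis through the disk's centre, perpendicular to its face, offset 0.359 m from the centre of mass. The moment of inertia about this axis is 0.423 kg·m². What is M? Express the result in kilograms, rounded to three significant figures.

I = I_cm + Md² = (1/2)MR² + Md² = M·[0.5·(0.55)² + (0.359)²] = M·0.28013.
So M = 0.423 / 0.28013 = 1.51 kg.

1.51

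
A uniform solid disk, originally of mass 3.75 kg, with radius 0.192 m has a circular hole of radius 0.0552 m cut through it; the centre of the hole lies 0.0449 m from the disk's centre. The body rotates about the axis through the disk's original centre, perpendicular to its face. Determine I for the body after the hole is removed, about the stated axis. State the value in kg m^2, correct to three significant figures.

Unpierced body about its centre: I₀ = (1/2)MR² = (1/2)(3.75)(0.192)² = 0.06912 kg m^2.
The removed disk has mass m = M·(r/R)² = (3.75)(0.0552/0.192)² = 0.30996 kg (same uniform areal density).
Its moment of inertia about the rotation axis (parallel-axis theorem): I_hole = (1/2)mr² + md² = (1/2)(0.30996)(0.0552)² + (0.30996)(0.0449)² = 0.0010971 kg m^2.
Treating the hole as negative mass, I = I₀ − I_hole = 0.06912 − 0.0010971 = 0.068023 kg m^2.

0.0680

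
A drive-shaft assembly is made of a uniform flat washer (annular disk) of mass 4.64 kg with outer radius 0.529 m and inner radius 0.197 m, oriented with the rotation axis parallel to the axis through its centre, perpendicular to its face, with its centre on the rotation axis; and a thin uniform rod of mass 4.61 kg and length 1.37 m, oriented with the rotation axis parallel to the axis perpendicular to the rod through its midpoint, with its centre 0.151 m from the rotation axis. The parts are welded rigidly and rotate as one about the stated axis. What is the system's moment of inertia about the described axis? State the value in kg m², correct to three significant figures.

Annular disk: I_cm = (1/2)M(R²+r²) = (1/2)(4.64)[(0.529)² + (0.197)²] = 0.73927 kg m²; axis through the centre, so I = 0.73927 kg m².
Thin rod: I_cm = (1/12)ML² = (1/12)(4.61)(1.37)² = 0.72104 kg m²; centre at d = 0.151 m, so I = I_cm + Md² gives I = 0.72104 + (4.61)(0.151)² = 0.82616 kg m².
Total I = 0.73927 + 0.82616 = 1.5654 kg m².

1.57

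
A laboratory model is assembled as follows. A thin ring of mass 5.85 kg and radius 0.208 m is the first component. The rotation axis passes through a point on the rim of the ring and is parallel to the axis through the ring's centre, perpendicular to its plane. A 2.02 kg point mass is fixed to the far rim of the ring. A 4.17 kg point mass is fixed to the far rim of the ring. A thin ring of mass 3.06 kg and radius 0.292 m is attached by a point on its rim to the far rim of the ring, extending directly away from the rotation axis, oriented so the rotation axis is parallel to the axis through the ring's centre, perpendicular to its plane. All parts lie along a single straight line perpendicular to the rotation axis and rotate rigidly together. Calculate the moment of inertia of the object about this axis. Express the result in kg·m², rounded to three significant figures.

Thin ring: I_cm = MR² = (5.85)(0.208)² = 0.25309 kg·m²; centre at d = 0.208 m, so the parallel axis theorem gives I = 0.25309 + (5.85)(0.208)² = 0.50619 kg·m².
Point mass: I_cm = 0; centre at d = 0.208 + 0.208 = 0.416 m, so the parallel axis theorem gives I = 0 + (2.02)(0.416)² = 0.34957 kg·m².
Point mass: I_cm = 0; centre at d = 0.208 + 0.208 = 0.416 m, so the parallel axis theorem gives I = 0 + (4.17)(0.416)² = 0.72164 kg·m².
Thin ring: I_cm = MR² = (3.06)(0.292)² = 0.26091 kg·m²; centre at d = 0.208 + 0.208 + 0.292 = 0.708 m, so the parallel axis theorem gives I = 0.26091 + (3.06)(0.708)² = 1.7948 kg·m².
Total I = 0.50619 + 0.34957 + 0.72164 + 1.7948 = 3.3722 kg·m².

3.37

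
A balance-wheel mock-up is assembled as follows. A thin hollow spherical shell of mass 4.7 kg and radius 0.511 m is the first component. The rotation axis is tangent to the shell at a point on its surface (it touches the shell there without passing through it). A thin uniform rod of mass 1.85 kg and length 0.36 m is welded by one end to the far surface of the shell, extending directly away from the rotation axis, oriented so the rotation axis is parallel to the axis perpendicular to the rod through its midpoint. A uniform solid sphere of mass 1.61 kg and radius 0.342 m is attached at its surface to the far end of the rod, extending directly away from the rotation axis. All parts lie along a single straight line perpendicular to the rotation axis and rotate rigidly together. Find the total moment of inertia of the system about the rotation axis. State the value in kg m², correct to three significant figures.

9.60

Spherical shell: I_cm = (2/3)MR² = (2/3)(4.7)(0.511)² = 0.81818 kg m²; centre at d = 0.511 m, so the parallel axis theorem gives I = 0.81818 + (4.7)(0.511)² = 2.0454 kg m².
Thin rod: I_cm = (1/12)ML² = (1/12)(1.85)(0.36)² = 0.01998 kg m²; centre at d = 0.511 + 0.511 + 0.18 = 1.202 m, so the parallel axis theorem gives I = 0.01998 + (1.85)(1.202)² = 2.6929 kg m².
Solid sphere: I_cm = (2/5)MR² = (2/5)(1.61)(0.342)² = 0.075325 kg m²; centre at d = 0.511 + 0.511 + 0.18 + 0.18 + 0.342 = 1.724 m, so the parallel axis theorem gives I = 0.075325 + (1.61)(1.724)² = 4.8605 kg m².
Total I = 2.0454 + 2.6929 + 4.8605 = 9.5988 kg m².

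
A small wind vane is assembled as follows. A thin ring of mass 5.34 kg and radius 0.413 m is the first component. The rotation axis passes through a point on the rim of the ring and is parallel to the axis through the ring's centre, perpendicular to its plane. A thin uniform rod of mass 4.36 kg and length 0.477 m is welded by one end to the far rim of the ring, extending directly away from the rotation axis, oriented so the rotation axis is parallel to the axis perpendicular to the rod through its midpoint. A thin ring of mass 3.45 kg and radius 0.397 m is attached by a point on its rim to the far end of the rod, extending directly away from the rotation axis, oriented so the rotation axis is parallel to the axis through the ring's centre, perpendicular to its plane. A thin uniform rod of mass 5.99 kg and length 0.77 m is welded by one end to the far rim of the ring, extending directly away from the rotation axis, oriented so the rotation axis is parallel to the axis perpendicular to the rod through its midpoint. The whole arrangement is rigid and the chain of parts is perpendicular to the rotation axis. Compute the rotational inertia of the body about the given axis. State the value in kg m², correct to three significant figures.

54.6

Thin ring: I_cm = MR² = (5.34)(0.413)² = 0.91084 kg m²; centre at d = 0.413 m, so I = I_cm + Md² gives I = 0.91084 + (5.34)(0.413)² = 1.8217 kg m².
Thin rod: I_cm = (1/12)ML² = (1/12)(4.36)(0.477)² = 0.082669 kg m²; centre at d = 0.413 + 0.413 + 0.2385 = 1.0645 m, so I = I_cm + Md² gives I = 0.082669 + (4.36)(1.0645)² = 5.0232 kg m².
Thin ring: I_cm = MR² = (3.45)(0.397)² = 0.54375 kg m²; centre at d = 0.413 + 0.413 + 0.2385 + 0.2385 + 0.397 = 1.7 m, so I = I_cm + Md² gives I = 0.54375 + (3.45)(1.7)² = 10.514 kg m².
Thin rod: I_cm = (1/12)ML² = (1/12)(5.99)(0.77)² = 0.29596 kg m²; centre at d = 0.413 + 0.413 + 0.2385 + 0.2385 + 0.397 + 0.397 + 0.385 = 2.482 m, so I = I_cm + Md² gives I = 0.29596 + (5.99)(2.482)² = 37.196 kg m².
Total I = 1.8217 + 5.0232 + 10.514 + 37.196 = 54.555 kg m².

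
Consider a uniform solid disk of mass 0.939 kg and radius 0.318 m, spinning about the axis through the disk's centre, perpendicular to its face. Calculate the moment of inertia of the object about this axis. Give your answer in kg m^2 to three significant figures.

0.0475

I_cm = (1/2)MR² = (1/2)(0.939)(0.318)² = 0.047478 kg m^2; axis through the centre, so I = 0.047478 kg m^2.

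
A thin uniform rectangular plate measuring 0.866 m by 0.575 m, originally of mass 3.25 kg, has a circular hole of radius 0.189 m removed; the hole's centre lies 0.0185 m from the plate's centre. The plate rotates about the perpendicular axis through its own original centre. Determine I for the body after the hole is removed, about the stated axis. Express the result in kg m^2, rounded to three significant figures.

Unpierced body about its centre: I₀ = (1/12)M(a²+b²) = (1/12)(3.25)[(0.866)² + (0.575)²] = 0.29266 kg m^2.
The removed disk has mass m = M·πr²/(ab) = (3.25)·π(0.189)²/(0.866·0.575) = 0.73244 kg (same uniform areal density).
Its moment of inertia about the rotation axis (parallel-axis theorem): I_hole = (1/2)mr² + md² = (1/2)(0.73244)(0.189)² + (0.73244)(0.0185)² = 0.013332 kg m^2.
Treating the hole as negative mass, I = I₀ − I_hole = 0.29266 − 0.013332 = 0.27932 kg m^2.

0.279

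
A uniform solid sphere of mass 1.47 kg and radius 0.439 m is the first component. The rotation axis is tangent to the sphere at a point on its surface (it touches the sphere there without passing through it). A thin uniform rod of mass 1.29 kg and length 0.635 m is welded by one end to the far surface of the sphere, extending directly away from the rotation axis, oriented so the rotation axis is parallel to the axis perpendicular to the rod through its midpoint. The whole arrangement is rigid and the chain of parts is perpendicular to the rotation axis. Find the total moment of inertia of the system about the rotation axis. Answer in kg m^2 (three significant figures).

2.28

Solid sphere: I_cm = (2/5)MR² = (2/5)(1.47)(0.439)² = 0.11332 kg m^2; centre at d = 0.439 m, so I = I_cm + Md² gives I = 0.11332 + (1.47)(0.439)² = 0.39662 kg m^2.
Thin rod: I_cm = (1/12)ML² = (1/12)(1.29)(0.635)² = 0.043347 kg m^2; centre at d = 0.439 + 0.439 + 0.3175 = 1.1955 m, so I = I_cm + Md² gives I = 0.043347 + (1.29)(1.1955)² = 1.887 kg m^2.
Total I = 0.39662 + 1.887 = 2.2837 kg m^2.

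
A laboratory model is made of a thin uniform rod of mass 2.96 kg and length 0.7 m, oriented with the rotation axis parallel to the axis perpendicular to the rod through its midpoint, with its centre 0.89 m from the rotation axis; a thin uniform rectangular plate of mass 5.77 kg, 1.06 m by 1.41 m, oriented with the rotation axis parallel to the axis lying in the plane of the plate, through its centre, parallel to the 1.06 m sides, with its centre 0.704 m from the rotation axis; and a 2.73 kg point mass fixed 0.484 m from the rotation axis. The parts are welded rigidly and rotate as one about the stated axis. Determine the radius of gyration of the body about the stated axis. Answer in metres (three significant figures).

Thin rod: I_cm = (1/12)ML² = (1/12)(2.96)(0.7)² = 0.12087 kg m²; centre at d = 0.89 m, so the parallel axis theorem gives I = 0.12087 + (2.96)(0.89)² = 2.4655 kg m².
Rectangular plate: I_cm = (1/12)Mb² = (1/12)(5.77)(1.41)² = 0.95594 kg m²; centre at d = 0.704 m, so the parallel axis theorem gives I = 0.95594 + (5.77)(0.704)² = 3.8156 kg m².
Point mass: I_cm = 0; centre at d = 0.484 m, so the parallel axis theorem gives I = 0 + (2.73)(0.484)² = 0.63952 kg m².
Total I = 6.9207 kg m²; total mass M = 11.46 kg.
k = √(I/M) = √(6.9207/11.46) = 0.77711 m.

0.777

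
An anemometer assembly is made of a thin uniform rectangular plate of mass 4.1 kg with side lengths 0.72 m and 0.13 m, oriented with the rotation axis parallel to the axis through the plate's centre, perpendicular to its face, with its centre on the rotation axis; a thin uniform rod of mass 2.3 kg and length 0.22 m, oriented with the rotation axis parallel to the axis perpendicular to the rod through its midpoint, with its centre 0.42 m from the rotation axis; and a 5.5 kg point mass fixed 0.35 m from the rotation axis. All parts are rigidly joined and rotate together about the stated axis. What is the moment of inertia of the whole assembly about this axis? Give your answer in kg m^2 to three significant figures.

1.27

Rectangular plate: I_cm = (1/12)M(a²+b²) = (1/12)(4.1)[(0.72)² + (0.13)²] = 0.18289 kg m^2; axis through the centre, so I = 0.18289 kg m^2.
Thin rod: I_cm = (1/12)ML² = (1/12)(2.3)(0.22)² = 0.0092767 kg m^2; centre at d = 0.42 m, so the parallel axis theorem gives I = 0.0092767 + (2.3)(0.42)² = 0.415 kg m^2.
Point mass: I_cm = 0; centre at d = 0.35 m, so the parallel axis theorem gives I = 0 + (5.5)(0.35)² = 0.67375 kg m^2.
Total I = 0.18289 + 0.415 + 0.67375 = 1.2716 kg m^2.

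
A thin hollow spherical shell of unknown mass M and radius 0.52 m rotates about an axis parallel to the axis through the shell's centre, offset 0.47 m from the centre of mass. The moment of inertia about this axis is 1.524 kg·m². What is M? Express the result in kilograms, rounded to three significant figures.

I = I_cm + Md² = (2/3)MR² + Md² = M·[0.666667·(0.52)² + (0.47)²] = M·0.40117.
So M = 1.524 / 0.40117 = 3.7989 kg.

3.80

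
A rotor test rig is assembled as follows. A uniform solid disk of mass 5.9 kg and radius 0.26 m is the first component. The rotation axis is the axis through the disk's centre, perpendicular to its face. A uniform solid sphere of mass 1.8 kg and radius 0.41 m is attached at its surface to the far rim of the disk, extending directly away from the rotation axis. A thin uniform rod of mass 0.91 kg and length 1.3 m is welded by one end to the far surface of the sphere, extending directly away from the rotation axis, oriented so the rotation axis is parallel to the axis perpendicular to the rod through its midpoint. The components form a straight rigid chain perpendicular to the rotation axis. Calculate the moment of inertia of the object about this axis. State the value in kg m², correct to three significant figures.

Solid disk: I_cm = (1/2)MR² = (1/2)(5.9)(0.26)² = 0.19942 kg m²; axis through the centre, so I = 0.19942 kg m².
Solid sphere: I_cm = (2/5)MR² = (2/5)(1.8)(0.41)² = 0.12103 kg m²; centre at d = 0.26 + 0.41 = 0.67 m, so I = I_cm + Md² gives I = 0.12103 + (1.8)(0.67)² = 0.92905 kg m².
Thin rod: I_cm = (1/12)ML² = (1/12)(0.91)(1.3)² = 0.12816 kg m²; centre at d = 0.26 + 0.41 + 0.41 + 0.65 = 1.73 m, so I = I_cm + Md² gives I = 0.12816 + (0.91)(1.73)² = 2.8517 kg m².
Total I = 0.19942 + 0.92905 + 2.8517 = 3.9802 kg m².

3.98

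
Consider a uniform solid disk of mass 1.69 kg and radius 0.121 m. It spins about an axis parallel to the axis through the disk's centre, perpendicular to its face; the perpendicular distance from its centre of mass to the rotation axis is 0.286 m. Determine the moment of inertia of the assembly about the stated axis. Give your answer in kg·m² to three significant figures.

I_cm = (1/2)MR² = (1/2)(1.69)(0.121)² = 0.012372 kg·m²; centre at d = 0.286 m, so I = I_cm + Md² gives I = 0.012372 + (1.69)(0.286)² = 0.15061 kg·m².

0.151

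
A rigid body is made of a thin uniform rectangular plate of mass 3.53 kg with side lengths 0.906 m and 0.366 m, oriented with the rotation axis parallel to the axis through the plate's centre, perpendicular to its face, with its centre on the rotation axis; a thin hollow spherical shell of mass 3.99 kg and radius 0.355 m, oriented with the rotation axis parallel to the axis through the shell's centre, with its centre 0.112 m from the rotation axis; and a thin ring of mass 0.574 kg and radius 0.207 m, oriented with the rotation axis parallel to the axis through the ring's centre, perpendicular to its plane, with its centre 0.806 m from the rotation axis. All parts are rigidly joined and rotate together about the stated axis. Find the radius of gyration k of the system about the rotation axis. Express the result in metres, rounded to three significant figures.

Rectangular plate: I_cm = (1/12)M(a²+b²) = (1/12)(3.53)[(0.906)² + (0.366)²] = 0.28087 kg·m²; axis through the centre, so I = 0.28087 kg·m².
Spherical shell: I_cm = (2/3)MR² = (2/3)(3.99)(0.355)² = 0.33523 kg·m²; centre at d = 0.112 m, so I = I_cm + Md² gives I = 0.33523 + (3.99)(0.112)² = 0.38528 kg·m².
Thin ring: I_cm = MR² = (0.574)(0.207)² = 0.024595 kg·m²; centre at d = 0.806 m, so I = I_cm + Md² gives I = 0.024595 + (0.574)(0.806)² = 0.39749 kg·m².
Total I = 1.0636 kg·m²; total mass M = 8.094 kg.
k = √(I/M) = √(1.0636/8.094) = 0.3625 m.

0.363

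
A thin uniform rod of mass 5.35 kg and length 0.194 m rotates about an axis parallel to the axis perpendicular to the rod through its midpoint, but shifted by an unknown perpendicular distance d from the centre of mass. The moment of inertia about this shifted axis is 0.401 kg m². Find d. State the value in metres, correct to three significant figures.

0.268

About the centre-of-mass axis, I_cm = (1/12)ML² = (1/12)(5.35)(0.194)² = 0.016779 kg m².
Parallel axis theorem: I = I_cm + Md², so Md² = 0.401 − 0.016779 = 0.38422 kg m².
d = √(0.38422 / 5.35) = 0.26799 m.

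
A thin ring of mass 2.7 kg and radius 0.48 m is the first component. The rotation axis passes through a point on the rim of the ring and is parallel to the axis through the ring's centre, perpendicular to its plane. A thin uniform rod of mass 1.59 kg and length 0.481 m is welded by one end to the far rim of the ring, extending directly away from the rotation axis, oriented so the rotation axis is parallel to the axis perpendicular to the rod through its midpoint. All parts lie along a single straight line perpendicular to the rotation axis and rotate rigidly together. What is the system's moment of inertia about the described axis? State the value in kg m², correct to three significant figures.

Thin ring: I_cm = MR² = (2.7)(0.48)² = 0.62208 kg m²; centre at d = 0.48 m, so I = I_cm + Md² gives I = 0.62208 + (2.7)(0.48)² = 1.2442 kg m².
Thin rod: I_cm = (1/12)ML² = (1/12)(1.59)(0.481)² = 0.030655 kg m²; centre at d = 0.48 + 0.48 + 0.2405 = 1.2005 m, so I = I_cm + Md² gives I = 0.030655 + (1.59)(1.2005)² = 2.3222 kg m².
Total I = 1.2442 + 2.3222 = 3.5663 kg m².

3.57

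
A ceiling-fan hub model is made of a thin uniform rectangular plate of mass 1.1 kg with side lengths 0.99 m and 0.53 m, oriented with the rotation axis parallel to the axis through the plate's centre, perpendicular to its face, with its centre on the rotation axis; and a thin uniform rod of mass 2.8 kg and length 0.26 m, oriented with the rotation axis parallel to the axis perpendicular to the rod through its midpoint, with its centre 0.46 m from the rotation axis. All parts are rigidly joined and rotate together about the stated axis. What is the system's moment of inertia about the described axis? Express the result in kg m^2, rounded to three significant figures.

Rectangular plate: I_cm = (1/12)M(a²+b²) = (1/12)(1.1)[(0.99)² + (0.53)²] = 0.11559 kg m^2; axis through the centre, so I = 0.11559 kg m^2.
Thin rod: I_cm = (1/12)ML² = (1/12)(2.8)(0.26)² = 0.015773 kg m^2; centre at d = 0.46 m, so I = I_cm + Md² gives I = 0.015773 + (2.8)(0.46)² = 0.60825 kg m^2.
Total I = 0.11559 + 0.60825 = 0.72384 kg m^2.

0.724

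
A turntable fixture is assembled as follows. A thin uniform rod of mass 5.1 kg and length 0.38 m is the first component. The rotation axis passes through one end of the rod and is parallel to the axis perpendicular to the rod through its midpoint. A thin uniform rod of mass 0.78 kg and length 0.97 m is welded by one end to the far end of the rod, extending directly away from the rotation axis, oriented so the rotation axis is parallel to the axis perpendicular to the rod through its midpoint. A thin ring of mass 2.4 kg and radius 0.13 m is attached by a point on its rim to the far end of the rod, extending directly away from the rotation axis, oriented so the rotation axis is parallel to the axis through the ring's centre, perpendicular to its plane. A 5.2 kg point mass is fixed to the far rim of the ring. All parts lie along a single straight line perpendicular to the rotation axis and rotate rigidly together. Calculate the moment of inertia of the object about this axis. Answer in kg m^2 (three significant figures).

Thin rod: I_cm = (1/12)ML² = (1/12)(5.1)(0.38)² = 0.06137 kg m^2; centre at d = 0.19 m, so I = I_cm + Md² gives I = 0.06137 + (5.1)(0.19)² = 0.24548 kg m^2.
Thin rod: I_cm = (1/12)ML² = (1/12)(0.78)(0.97)² = 0.061158 kg m^2; centre at d = 0.19 + 0.19 + 0.485 = 0.865 m, so I = I_cm + Md² gives I = 0.061158 + (0.78)(0.865)² = 0.64477 kg m^2.
Thin ring: I_cm = MR² = (2.4)(0.13)² = 0.04056 kg m^2; centre at d = 0.19 + 0.19 + 0.485 + 0.485 + 0.13 = 1.48 m, so I = I_cm + Md² gives I = 0.04056 + (2.4)(1.48)² = 5.2975 kg m^2.
Point mass: I_cm = 0; centre at d = 0.19 + 0.19 + 0.485 + 0.485 + 0.13 + 0.13 = 1.61 m, so I = I_cm + Md² gives I = 0 + (5.2)(1.61)² = 13.479 kg m^2.
Total I = 0.24548 + 0.64477 + 5.2975 + 13.479 = 19.667 kg m^2.

19.7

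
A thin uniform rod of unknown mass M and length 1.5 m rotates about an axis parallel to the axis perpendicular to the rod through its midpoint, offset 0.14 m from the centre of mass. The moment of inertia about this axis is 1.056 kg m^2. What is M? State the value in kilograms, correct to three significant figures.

I = I_cm + Md² = (1/12)ML² + Md² = M·[0.0833333·(1.5)² + (0.14)²] = M·0.2071.
So M = 1.056 / 0.2071 = 5.099 kg.

5.10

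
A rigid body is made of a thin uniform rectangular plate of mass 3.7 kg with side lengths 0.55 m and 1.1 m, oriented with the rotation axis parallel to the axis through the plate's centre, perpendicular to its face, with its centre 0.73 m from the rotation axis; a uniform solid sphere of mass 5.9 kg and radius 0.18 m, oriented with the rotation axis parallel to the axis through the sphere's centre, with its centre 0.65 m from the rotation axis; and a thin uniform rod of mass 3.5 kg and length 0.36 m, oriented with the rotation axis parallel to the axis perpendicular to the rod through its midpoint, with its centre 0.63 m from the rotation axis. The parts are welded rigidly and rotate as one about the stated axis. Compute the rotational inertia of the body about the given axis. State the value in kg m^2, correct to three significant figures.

Rectangular plate: I_cm = (1/12)M(a²+b²) = (1/12)(3.7)[(0.55)² + (1.1)²] = 0.46635 kg m^2; centre at d = 0.73 m, so the parallel axis theorem gives I = 0.46635 + (3.7)(0.73)² = 2.4381 kg m^2.
Solid sphere: I_cm = (2/5)MR² = (2/5)(5.9)(0.18)² = 0.076464 kg m^2; centre at d = 0.65 m, so the parallel axis theorem gives I = 0.076464 + (5.9)(0.65)² = 2.5692 kg m^2.
Thin rod: I_cm = (1/12)ML² = (1/12)(3.5)(0.36)² = 0.0378 kg m^2; centre at d = 0.63 m, so the parallel axis theorem gives I = 0.0378 + (3.5)(0.63)² = 1.427 kg m^2.
Total I = 2.4381 + 2.5692 + 1.427 = 6.4342 kg m^2.

6.43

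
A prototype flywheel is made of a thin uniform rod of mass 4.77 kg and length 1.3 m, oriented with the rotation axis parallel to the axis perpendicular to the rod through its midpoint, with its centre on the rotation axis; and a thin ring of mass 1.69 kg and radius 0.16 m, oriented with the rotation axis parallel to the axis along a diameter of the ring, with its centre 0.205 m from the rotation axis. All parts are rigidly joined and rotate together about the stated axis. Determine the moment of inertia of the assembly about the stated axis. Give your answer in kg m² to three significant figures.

0.764

Thin rod: I_cm = (1/12)ML² = (1/12)(4.77)(1.3)² = 0.67178 kg m²; axis through the centre, so I = 0.67178 kg m².
Thin ring: I_cm = (1/2)MR² = (1/2)(1.69)(0.16)² = 0.021632 kg m²; centre at d = 0.205 m, so I = I_cm + Md² gives I = 0.021632 + (1.69)(0.205)² = 0.092654 kg m².
Total I = 0.67178 + 0.092654 = 0.76443 kg m².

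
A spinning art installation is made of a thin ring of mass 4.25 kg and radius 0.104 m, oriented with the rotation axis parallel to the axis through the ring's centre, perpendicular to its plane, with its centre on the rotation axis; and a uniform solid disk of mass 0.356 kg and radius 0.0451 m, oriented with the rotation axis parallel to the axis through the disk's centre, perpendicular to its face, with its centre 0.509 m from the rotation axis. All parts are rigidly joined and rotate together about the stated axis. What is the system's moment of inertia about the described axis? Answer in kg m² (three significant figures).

0.139

Thin ring: I_cm = MR² = (4.25)(0.104)² = 0.045968 kg m²; axis through the centre, so I = 0.045968 kg m².
Solid disk: I_cm = (1/2)MR² = (1/2)(0.356)(0.0451)² = 0.00036205 kg m²; centre at d = 0.509 m, so the parallel axis theorem gives I = 0.00036205 + (0.356)(0.509)² = 0.092595 kg m².
Total I = 0.045968 + 0.092595 = 0.13856 kg m².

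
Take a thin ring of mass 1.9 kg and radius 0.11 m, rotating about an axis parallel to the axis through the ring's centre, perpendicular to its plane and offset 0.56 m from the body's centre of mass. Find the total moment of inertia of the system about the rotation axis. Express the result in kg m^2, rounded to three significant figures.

I_cm = MR² = (1.9)(0.11)² = 0.02299 kg m^2; centre at d = 0.56 m, so the parallel axis theorem gives I = 0.02299 + (1.9)(0.56)² = 0.61883 kg m^2.

0.619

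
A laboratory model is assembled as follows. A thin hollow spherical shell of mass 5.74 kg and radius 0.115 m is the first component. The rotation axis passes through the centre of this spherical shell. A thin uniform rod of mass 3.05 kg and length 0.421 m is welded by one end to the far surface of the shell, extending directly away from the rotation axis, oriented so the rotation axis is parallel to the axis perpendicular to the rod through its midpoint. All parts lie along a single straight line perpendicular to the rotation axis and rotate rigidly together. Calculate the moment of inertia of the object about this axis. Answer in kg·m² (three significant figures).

0.419

Spherical shell: I_cm = (2/3)MR² = (2/3)(5.74)(0.115)² = 0.050608 kg·m²; axis through the centre, so I = 0.050608 kg·m².
Thin rod: I_cm = (1/12)ML² = (1/12)(3.05)(0.421)² = 0.045049 kg·m²; centre at d = 0.115 + 0.2105 = 0.3255 m, so I = I_cm + Md² gives I = 0.045049 + (3.05)(0.3255)² = 0.3682 kg·m².
Total I = 0.050608 + 0.3682 = 0.4188 kg·m².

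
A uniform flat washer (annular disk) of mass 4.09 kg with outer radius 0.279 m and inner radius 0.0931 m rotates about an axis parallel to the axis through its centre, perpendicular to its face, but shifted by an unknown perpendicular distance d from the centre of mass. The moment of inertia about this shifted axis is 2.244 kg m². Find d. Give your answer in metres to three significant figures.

About the centre-of-mass axis, I_cm = (1/2)M(R²+r²) = (1/2)(4.09)[(0.279)² + (0.0931)²] = 0.17691 kg m².
Parallel axis theorem: I = I_cm + Md², so Md² = 2.244 − 0.17691 = 2.0671 kg m².
d = √(2.0671 / 4.09) = 0.71092 m.

0.711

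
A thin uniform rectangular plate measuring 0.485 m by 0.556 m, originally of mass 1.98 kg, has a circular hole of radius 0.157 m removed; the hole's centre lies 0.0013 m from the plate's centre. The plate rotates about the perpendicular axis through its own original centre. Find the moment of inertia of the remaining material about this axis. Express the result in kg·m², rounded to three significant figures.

Unpierced body about its centre: I₀ = (1/12)M(a²+b²) = (1/12)(1.98)[(0.485)² + (0.556)²] = 0.08982 kg·m².
The removed disk has mass m = M·πr²/(ab) = (1.98)·π(0.157)²/(0.485·0.556) = 0.56859 kg (same uniform areal density).
Its moment of inertia about the rotation axis (parallel-axis theorem): I_hole = (1/2)mr² + md² = (1/2)(0.56859)(0.157)² + (0.56859)(0.0013)² = 0.0070085 kg·m².
Treating the hole as negative mass, I = I₀ − I_hole = 0.08982 − 0.0070085 = 0.082811 kg·m².

0.0828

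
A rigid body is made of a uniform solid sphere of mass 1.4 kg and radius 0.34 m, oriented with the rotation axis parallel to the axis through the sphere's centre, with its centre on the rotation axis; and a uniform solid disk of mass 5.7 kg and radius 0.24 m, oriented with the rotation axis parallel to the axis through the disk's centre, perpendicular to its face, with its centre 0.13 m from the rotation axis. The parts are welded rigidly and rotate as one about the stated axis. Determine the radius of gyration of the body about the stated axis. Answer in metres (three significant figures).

Solid sphere: I_cm = (2/5)MR² = (2/5)(1.4)(0.34)² = 0.064736 kg m²; axis through the centre, so I = 0.064736 kg m².
Solid disk: I_cm = (1/2)MR² = (1/2)(5.7)(0.24)² = 0.16416 kg m²; centre at d = 0.13 m, so I = I_cm + Md² gives I = 0.16416 + (5.7)(0.13)² = 0.26049 kg m².
Total I = 0.32523 kg m²; total mass M = 7.1 kg.
k = √(I/M) = √(0.32523/7.1) = 0.21402 m.

0.214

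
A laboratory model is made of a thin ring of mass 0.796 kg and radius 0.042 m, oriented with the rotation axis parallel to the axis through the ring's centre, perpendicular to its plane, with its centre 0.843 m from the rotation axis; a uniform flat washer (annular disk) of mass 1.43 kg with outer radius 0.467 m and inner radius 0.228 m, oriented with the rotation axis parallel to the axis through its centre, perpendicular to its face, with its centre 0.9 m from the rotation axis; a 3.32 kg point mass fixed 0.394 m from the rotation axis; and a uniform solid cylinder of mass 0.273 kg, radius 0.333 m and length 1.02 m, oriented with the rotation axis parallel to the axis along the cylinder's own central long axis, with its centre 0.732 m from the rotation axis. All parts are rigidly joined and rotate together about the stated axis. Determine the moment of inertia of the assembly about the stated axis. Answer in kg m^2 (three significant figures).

Thin ring: I_cm = MR² = (0.796)(0.042)² = 0.0014041 kg m^2; centre at d = 0.843 m, so the parallel axis theorem gives I = 0.0014041 + (0.796)(0.843)² = 0.56708 kg m^2.
Annular disk: I_cm = (1/2)M(R²+r²) = (1/2)(1.43)[(0.467)² + (0.228)²] = 0.1931 kg m^2; centre at d = 0.9 m, so the parallel axis theorem gives I = 0.1931 + (1.43)(0.9)² = 1.3514 kg m^2.
Point mass: I_cm = 0; centre at d = 0.394 m, so the parallel axis theorem gives I = 0 + (3.32)(0.394)² = 0.51538 kg m^2.
Solid cylinder: I_cm = (1/2)MR² = (1/2)(0.273)(0.333)² = 0.015136 kg m^2; centre at d = 0.732 m, so the parallel axis theorem gives I = 0.015136 + (0.273)(0.732)² = 0.16142 kg m^2.
Total I = 0.56708 + 1.3514 + 0.51538 + 0.16142 = 2.5953 kg m^2.

2.60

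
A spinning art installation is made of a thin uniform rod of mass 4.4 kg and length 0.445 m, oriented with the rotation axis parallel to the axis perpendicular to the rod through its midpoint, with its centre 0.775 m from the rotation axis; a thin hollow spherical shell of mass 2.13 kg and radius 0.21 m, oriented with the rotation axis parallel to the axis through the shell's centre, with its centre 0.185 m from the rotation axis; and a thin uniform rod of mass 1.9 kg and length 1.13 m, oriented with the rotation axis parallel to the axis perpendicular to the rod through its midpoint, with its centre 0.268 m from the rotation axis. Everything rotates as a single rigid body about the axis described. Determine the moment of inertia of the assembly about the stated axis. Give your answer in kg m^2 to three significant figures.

3.19

Thin rod: I_cm = (1/12)ML² = (1/12)(4.4)(0.445)² = 0.072609 kg m^2; centre at d = 0.775 m, so the parallel axis theorem gives I = 0.072609 + (4.4)(0.775)² = 2.7154 kg m^2.
Spherical shell: I_cm = (2/3)MR² = (2/3)(2.13)(0.21)² = 0.062622 kg m^2; centre at d = 0.185 m, so the parallel axis theorem gives I = 0.062622 + (2.13)(0.185)² = 0.13552 kg m^2.
Thin rod: I_cm = (1/12)ML² = (1/12)(1.9)(1.13)² = 0.20218 kg m^2; centre at d = 0.268 m, so the parallel axis theorem gives I = 0.20218 + (1.9)(0.268)² = 0.33864 kg m^2.
Total I = 2.7154 + 0.13552 + 0.33864 = 3.1895 kg m^2.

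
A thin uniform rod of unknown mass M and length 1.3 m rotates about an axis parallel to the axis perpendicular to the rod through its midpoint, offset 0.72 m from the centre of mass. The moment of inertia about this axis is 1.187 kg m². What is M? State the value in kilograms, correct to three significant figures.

I = I_cm + Md² = (1/12)ML² + Md² = M·[0.0833333·(1.3)² + (0.72)²] = M·0.65923.
So M = 1.187 / 0.65923 = 1.8006 kg.

1.80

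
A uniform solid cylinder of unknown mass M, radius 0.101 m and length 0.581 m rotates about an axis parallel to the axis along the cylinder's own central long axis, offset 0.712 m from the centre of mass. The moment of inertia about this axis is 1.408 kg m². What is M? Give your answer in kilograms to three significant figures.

I = I_cm + Md² = (1/2)MR² + Md² = M·[0.5·(0.101)² + (0.712)²] = M·0.51204.
So M = 1.408 / 0.51204 = 2.7498 kg.

2.75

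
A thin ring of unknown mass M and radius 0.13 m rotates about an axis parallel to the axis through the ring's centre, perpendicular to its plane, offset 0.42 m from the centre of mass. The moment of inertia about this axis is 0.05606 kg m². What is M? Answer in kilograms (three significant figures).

I = I_cm + Md² = MR² + Md² = M·[1·(0.13)² + (0.42)²] = M·0.1933.
So M = 0.05606 / 0.1933 = 0.29002 kg.

0.290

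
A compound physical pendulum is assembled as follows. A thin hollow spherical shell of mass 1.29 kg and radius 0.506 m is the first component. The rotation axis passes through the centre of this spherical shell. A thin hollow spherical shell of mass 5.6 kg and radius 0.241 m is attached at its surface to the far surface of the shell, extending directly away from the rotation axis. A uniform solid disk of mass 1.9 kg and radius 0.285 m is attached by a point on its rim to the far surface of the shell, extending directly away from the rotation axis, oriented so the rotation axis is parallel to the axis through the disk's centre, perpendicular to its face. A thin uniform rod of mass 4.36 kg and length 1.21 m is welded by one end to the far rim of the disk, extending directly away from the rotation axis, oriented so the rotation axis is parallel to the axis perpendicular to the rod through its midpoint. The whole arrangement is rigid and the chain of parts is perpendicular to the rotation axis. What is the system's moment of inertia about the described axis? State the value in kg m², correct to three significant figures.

27.6

Spherical shell: I_cm = (2/3)MR² = (2/3)(1.29)(0.506)² = 0.22019 kg m²; axis through the centre, so I = 0.22019 kg m².
Spherical shell: I_cm = (2/3)MR² = (2/3)(5.6)(0.241)² = 0.21684 kg m²; centre at d = 0.506 + 0.241 = 0.747 m, so I = I_cm + Md² gives I = 0.21684 + (5.6)(0.747)² = 3.3417 kg m².
Solid disk: I_cm = (1/2)MR² = (1/2)(1.9)(0.285)² = 0.077164 kg m²; centre at d = 0.506 + 0.241 + 0.241 + 0.285 = 1.273 m, so I = I_cm + Md² gives I = 0.077164 + (1.9)(1.273)² = 3.1562 kg m².
Thin rod: I_cm = (1/12)ML² = (1/12)(4.36)(1.21)² = 0.53196 kg m²; centre at d = 0.506 + 0.241 + 0.241 + 0.285 + 0.285 + 0.605 = 2.163 m, so I = I_cm + Md² gives I = 0.53196 + (4.36)(2.163)² = 20.931 kg m².
Total I = 0.22019 + 3.3417 + 3.1562 + 20.931 = 27.649 kg m².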